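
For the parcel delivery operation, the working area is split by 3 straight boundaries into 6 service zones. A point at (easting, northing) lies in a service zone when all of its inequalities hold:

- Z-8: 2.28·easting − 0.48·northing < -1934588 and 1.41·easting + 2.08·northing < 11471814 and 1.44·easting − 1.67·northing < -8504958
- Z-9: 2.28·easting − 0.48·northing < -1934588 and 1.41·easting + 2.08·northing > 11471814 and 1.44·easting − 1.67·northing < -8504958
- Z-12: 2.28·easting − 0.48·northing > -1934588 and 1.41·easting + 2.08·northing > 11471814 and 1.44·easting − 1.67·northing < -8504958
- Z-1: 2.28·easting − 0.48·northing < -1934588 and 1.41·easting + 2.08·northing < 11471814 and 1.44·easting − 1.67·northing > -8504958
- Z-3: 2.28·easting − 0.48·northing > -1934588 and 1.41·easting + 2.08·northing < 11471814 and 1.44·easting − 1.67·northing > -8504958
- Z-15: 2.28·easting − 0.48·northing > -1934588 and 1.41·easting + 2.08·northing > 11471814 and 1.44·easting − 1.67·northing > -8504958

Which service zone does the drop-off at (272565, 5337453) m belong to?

2.28·272565 − 0.48·5337453 = -1940529.240, which is < -1934588
1.41·272565 + 2.08·5337453 = 11486218.890, which is > 11471814
1.44·272565 − 1.67·5337453 = -8521052.910, which is < -8504958
This sign pattern matches Z-9.

Z-9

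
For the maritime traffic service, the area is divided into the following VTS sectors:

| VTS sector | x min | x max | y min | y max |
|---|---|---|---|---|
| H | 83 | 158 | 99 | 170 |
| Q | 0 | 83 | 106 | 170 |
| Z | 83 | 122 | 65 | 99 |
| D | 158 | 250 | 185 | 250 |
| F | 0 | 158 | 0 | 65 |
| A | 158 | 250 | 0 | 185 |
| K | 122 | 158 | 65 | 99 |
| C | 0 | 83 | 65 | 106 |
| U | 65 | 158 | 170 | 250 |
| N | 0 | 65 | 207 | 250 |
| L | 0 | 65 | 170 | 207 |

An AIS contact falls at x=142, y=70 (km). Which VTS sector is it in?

K

The point has x = 142 and y = 70.
Only K satisfies 122 ≤ x ≤ 158 and 65 ≤ y ≤ 99.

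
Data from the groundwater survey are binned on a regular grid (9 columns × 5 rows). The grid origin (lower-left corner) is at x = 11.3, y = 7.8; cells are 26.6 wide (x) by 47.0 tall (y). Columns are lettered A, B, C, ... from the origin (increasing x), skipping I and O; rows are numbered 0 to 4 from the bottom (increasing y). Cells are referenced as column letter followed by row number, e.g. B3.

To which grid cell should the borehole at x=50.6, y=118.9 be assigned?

B2

Column index: ⌊(50.6 − 11.3) / 26.6⌋ = ⌊1.477⌋ = 1 → column B
Row offset from origin: ⌊(118.9 − 7.8) / 47.0⌋ = ⌊2.364⌋ = 2 → row 2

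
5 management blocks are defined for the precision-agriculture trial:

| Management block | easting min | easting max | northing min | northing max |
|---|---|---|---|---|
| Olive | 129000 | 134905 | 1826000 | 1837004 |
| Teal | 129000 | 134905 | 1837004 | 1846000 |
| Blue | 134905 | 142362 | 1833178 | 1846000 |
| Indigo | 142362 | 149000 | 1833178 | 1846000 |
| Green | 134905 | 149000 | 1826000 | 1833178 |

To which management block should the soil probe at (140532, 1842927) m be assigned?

Blue

The point has easting = 140532 and northing = 1842927.
Only Blue satisfies 134905 ≤ easting ≤ 142362 and 1833178 ≤ northing ≤ 1846000.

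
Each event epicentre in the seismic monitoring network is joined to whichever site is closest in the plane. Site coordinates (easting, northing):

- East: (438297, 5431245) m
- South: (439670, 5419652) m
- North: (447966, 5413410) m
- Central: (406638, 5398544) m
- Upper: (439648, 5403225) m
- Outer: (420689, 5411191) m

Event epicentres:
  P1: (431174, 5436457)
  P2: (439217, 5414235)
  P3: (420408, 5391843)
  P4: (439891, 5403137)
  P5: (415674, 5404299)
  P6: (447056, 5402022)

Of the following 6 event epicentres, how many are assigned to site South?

P1 → East
P2 → South
P3 → Central
P4 → Upper
P5 → Outer
P6 → Upper
1 of the 6 goes to South.

1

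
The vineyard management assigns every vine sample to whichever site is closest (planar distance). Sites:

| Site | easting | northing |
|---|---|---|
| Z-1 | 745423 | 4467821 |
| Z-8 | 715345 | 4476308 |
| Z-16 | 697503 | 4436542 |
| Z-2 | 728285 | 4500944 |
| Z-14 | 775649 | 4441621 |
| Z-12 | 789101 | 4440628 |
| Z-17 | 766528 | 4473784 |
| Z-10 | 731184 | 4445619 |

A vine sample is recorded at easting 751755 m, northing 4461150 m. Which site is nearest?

Z-1

Squared distances to each site:
Z-1: 84596465.000; Z-8: 1555453064.000; Z-16: 3548833168.000; Z-2: 2134403336.000; Z-14: 952305077.000; Z-12: 1815876200.000; Z-17: 377859485.000; Z-10: 664378002.000.
Minimum at Z-1.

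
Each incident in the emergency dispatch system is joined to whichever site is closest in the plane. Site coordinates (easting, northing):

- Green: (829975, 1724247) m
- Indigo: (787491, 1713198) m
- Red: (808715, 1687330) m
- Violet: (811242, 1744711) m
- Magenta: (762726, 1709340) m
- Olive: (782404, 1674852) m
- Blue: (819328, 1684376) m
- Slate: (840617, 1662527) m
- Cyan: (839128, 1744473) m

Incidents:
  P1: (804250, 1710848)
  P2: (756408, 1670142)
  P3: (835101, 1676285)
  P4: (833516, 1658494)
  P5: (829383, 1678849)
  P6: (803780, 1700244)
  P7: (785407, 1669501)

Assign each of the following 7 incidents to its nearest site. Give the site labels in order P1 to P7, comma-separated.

Indigo, Olive, Slate, Slate, Blue, Red, Olive

P1 → Indigo (d²=286386581.00)
P2 → Olive (d²=697976116.00)
P3 → Slate (d²=219708820.00)
P4 → Slate (d²=66689290.00)
P5 → Blue (d²=131650754.00)
P6 → Red (d²=191125621.00)
P7 → Olive (d²=37651210.00)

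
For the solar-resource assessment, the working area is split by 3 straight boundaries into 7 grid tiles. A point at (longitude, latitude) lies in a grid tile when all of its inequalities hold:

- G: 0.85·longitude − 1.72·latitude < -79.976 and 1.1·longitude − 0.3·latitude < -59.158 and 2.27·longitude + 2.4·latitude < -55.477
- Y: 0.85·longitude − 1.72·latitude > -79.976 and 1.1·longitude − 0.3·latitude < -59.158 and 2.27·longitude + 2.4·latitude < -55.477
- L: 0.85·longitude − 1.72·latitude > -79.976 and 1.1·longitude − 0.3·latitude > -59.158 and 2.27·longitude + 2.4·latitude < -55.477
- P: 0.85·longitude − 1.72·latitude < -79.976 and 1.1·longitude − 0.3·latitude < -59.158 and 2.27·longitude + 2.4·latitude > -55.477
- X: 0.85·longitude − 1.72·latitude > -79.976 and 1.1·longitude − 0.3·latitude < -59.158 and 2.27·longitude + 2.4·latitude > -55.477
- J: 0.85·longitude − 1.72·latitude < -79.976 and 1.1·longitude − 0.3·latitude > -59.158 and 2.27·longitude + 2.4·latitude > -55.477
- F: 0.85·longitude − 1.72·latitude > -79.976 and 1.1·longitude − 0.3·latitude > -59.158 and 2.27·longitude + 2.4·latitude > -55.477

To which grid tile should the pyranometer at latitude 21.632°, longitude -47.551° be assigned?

0.85·-47.551 − 1.72·21.632 = -77.625, which is > -79.976
1.1·-47.551 − 0.3·21.632 = -58.796, which is > -59.158
2.27·-47.551 + 2.4·21.632 = -56.024, which is < -55.477
This sign pattern matches L.

L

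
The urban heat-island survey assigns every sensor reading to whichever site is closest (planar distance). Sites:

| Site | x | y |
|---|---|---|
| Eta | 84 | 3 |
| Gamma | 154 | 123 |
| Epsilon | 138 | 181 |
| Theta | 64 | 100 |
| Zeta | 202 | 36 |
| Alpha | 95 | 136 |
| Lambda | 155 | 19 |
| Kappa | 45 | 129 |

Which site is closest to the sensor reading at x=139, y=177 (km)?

Epsilon

Squared distances to each site:
Eta: 33301.000; Gamma: 3141.000; Epsilon: 17.000; Theta: 11554.000; Zeta: 23850.000; Alpha: 3617.000; Lambda: 25220.000; Kappa: 11140.000.
Minimum at Epsilon.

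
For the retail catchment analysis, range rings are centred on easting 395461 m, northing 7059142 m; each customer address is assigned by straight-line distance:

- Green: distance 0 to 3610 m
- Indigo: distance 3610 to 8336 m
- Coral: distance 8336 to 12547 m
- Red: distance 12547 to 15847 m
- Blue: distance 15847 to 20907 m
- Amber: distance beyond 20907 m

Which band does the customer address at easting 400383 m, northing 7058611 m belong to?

Indigo

Distance = √((400383−395461)² + (7058611−7059142)²) = √(24226084.000 + 281961.000) = 4950.560 m.
3610 ≤ 4950.560 < 8336 → Indigo.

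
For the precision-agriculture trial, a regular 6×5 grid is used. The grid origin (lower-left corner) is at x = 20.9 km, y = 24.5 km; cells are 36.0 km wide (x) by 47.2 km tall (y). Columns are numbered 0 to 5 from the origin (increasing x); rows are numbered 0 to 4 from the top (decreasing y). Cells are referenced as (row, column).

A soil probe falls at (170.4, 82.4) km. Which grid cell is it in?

Column index: ⌊(170.4 − 20.9) / 36.0⌋ = ⌊4.153⌋ = 4
Row offset from origin: ⌊(82.4 − 24.5) / 47.2⌋ = ⌊1.227⌋ = 1 → row 3 (counted from top)

(3, 4)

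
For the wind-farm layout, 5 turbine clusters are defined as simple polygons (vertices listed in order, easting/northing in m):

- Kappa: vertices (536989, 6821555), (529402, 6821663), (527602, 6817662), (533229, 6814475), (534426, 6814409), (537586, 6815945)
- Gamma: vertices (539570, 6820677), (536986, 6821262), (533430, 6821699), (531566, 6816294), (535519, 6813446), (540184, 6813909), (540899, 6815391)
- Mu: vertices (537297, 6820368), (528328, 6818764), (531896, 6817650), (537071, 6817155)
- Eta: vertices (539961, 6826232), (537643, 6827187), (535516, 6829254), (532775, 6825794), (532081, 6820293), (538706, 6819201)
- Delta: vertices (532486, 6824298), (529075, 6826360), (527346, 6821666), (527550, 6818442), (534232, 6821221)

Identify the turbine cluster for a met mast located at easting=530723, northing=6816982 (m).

Cast a ray rightward from (530723, 6816982). For each polygon, the edges (by vertex number in listed order) whose endpoints lie on opposite sides of northing = 6816982, where each meets that height, and whether that is right or left of the point:
Kappa: 3–4 at easting≈528802.6 (left), 6–1 at easting≈537475.6 (right) → 1 crossing.
Gamma: 3–4 at easting≈531803.3 (right), 7–1 at easting≈540499.0 (right) → 2 crossings.
Mu: no edge straddles that height → 0 crossings.
Eta: no edge straddles that height → 0 crossings.
Delta: no edge straddles that height → 0 crossings.
Only Kappa has an odd count, so the point is inside Kappa.

Kappa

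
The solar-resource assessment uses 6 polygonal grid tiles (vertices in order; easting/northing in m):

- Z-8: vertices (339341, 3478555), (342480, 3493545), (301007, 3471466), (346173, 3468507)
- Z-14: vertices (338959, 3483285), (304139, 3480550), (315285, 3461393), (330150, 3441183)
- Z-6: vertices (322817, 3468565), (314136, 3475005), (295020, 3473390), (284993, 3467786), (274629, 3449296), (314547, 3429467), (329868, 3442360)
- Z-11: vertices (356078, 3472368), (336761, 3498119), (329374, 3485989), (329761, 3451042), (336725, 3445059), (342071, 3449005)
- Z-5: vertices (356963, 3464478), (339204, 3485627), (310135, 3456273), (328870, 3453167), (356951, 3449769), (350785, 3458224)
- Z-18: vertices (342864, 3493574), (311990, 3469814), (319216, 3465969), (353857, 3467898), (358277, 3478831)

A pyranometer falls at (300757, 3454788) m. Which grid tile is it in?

Z-6

Cast a ray rightward from (300757, 3454788). For each polygon, the edges (by vertex number in listed order) whose endpoints lie on opposite sides of northing = 3454788, where each meets that height, and whether that is right or left of the point:
Z-8: no edge straddles that height → 0 crossings.
Z-14: 3–4 at easting≈320143.2 (right), 4–1 at easting≈332996.6 (right) → 2 crossings.
Z-6: 4–5 at easting≈277707.4 (left), 7–1 at easting≈326524.0 (right) → 1 crossing.
Z-11: 3–4 at easting≈329719.5 (right), 6–1 at easting≈345538.1 (right) → 2 crossings.
Z-5: 3–4 at easting≈319092.3 (right), 5–6 at easting≈353290.8 (right) → 2 crossings.
Z-18: no edge straddles that height → 0 crossings.
Only Z-6 has an odd count, so the point is inside Z-6.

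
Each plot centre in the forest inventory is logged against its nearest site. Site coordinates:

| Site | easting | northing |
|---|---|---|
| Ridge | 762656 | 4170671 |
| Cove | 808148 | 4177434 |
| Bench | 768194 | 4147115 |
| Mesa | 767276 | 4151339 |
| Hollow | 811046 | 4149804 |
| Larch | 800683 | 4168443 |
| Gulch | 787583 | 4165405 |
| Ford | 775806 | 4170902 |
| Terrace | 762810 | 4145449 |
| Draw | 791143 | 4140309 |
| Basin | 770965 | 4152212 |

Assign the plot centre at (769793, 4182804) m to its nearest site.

Squared distances to each site:
Ridge: 198146458.000; Cove: 1499942925.000; Bench: 1276261522.000; Mesa: 996381514.000; Hollow: 2790810009.000; Larch: 1160430421.000; Gulch: 619209301.000; Ford: 177813773.000; Terrace: 1444158314.000; Draw: 2261647525.000; Basin: 937244048.000.
Minimum at Ford.

Ford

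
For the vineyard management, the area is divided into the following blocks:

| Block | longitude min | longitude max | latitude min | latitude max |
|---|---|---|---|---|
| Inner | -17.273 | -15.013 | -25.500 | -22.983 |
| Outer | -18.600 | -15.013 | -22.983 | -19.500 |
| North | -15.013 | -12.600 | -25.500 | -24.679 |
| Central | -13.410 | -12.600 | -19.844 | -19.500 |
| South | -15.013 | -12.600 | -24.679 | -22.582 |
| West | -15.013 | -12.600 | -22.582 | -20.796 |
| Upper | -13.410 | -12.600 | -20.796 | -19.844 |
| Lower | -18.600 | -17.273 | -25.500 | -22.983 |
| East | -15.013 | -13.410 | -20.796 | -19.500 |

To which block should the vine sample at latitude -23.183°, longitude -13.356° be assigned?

The point has longitude = -13.356 and latitude = -23.183.
Only South satisfies -15.013 ≤ longitude ≤ -12.600 and -24.679 ≤ latitude ≤ -22.582.

South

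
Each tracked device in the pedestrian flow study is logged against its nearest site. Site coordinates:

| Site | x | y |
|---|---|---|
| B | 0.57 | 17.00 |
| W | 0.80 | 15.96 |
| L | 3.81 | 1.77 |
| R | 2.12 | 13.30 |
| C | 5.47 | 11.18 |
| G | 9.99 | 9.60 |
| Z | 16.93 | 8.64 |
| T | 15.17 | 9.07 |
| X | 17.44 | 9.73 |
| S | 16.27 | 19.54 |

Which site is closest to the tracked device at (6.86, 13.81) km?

Squared distances to each site:
B: 49.740; W: 41.346; L: 154.264; R: 22.728; C: 8.849; G: 27.521; Z: 128.134; T: 91.524; X: 128.583; S: 121.381.
Minimum at C.

C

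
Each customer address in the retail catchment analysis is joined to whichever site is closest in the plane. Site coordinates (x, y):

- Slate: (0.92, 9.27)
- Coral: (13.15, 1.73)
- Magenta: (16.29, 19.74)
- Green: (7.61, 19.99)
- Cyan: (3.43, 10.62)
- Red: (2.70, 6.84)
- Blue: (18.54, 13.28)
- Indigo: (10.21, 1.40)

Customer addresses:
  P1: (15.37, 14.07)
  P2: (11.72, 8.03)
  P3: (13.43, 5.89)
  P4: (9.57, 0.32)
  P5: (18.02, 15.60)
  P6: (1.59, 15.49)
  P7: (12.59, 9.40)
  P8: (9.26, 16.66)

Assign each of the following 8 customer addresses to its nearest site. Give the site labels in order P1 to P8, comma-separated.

Blue, Coral, Coral, Indigo, Blue, Cyan, Blue, Green

P1 → Blue (d²=10.67)
P2 → Coral (d²=41.73)
P3 → Coral (d²=17.38)
P4 → Indigo (d²=1.58)
P5 → Blue (d²=5.65)
P6 → Cyan (d²=27.10)
P7 → Blue (d²=50.46)
P8 → Green (d²=13.81)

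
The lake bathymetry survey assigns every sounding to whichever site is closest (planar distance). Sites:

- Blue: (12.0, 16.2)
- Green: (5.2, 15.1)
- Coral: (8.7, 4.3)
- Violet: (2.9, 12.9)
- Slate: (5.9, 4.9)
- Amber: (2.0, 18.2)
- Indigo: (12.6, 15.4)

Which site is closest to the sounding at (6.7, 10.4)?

Violet

Squared distances to each site:
Blue: 61.730; Green: 24.340; Coral: 41.210; Violet: 20.690; Slate: 30.890; Amber: 82.930; Indigo: 59.810.
Minimum at Violet.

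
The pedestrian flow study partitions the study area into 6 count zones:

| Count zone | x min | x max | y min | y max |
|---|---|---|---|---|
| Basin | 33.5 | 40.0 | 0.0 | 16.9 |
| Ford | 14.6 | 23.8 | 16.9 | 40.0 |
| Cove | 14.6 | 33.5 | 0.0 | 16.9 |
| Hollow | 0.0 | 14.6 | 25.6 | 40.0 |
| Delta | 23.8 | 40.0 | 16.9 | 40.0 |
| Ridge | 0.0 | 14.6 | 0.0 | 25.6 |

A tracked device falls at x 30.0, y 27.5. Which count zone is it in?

The point has x = 30.0 and y = 27.5.
Only Delta satisfies 23.8 ≤ x ≤ 40.0 and 16.9 ≤ y ≤ 40.0.

Delta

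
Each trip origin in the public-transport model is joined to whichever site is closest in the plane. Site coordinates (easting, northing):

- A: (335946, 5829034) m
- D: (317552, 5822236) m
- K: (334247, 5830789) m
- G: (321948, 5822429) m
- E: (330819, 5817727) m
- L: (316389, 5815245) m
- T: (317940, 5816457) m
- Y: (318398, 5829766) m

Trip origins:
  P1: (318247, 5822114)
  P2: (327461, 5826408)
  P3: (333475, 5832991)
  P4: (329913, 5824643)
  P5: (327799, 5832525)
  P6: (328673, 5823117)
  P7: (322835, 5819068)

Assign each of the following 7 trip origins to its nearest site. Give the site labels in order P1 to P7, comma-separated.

P1 → D (d²=497909.00)
P2 → G (d²=46225610.00)
P3 → K (d²=5444788.00)
P4 → E (d²=48651892.00)
P5 → K (d²=44590400.00)
P6 → E (d²=33657416.00)
P7 → G (d²=12083090.00)

D, G, K, E, K, E, G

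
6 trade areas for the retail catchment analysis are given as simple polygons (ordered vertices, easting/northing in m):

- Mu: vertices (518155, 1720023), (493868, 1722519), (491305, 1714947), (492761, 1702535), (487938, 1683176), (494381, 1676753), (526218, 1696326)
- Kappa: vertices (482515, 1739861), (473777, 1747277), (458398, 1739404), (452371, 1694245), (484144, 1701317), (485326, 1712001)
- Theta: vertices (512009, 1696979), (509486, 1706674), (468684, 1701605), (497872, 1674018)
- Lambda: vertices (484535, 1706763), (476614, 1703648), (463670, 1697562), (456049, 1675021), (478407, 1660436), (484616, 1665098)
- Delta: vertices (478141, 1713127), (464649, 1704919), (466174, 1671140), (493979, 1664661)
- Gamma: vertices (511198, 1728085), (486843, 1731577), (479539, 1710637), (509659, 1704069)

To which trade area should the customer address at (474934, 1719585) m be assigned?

Cast a ray rightward from (474934, 1719585). For each polygon, the edges (by vertex number in listed order) whose endpoints lie on opposite sides of northing = 1719585, where each meets that height, and whether that is right or left of the point:
Mu: 2–3 at easting≈492874.9 (right), 7–1 at easting≈518304.0 (right) → 2 crossings.
Kappa: 3–4 at easting≈455752.9 (left), 6–1 at easting≈484560.8 (right) → 1 crossing.
Theta: no edge straddles that height → 0 crossings.
Lambda: no edge straddles that height → 0 crossings.
Delta: no edge straddles that height → 0 crossings.
Gamma: 2–3 at easting≈482660.1 (right), 4–1 at easting≈510653.3 (right) → 2 crossings.
Only Kappa has an odd count, so the point is inside Kappa.

Kappa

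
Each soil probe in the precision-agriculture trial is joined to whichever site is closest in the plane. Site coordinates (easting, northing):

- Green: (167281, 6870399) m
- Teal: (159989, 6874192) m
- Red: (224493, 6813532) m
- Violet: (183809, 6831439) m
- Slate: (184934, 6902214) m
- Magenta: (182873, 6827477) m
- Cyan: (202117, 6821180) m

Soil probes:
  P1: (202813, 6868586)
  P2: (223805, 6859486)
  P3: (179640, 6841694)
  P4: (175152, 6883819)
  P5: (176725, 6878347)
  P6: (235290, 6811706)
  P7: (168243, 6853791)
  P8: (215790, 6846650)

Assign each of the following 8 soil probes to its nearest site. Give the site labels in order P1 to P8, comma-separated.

P1 → Green (d²=1265809993.00)
P2 → Cyan (d²=1937718980.00)
P3 → Violet (d²=122545586.00)
P4 → Green (d²=242049041.00)
P5 → Green (d²=152359840.00)
P6 → Red (d²=119909485.00)
P7 → Green (d²=276751108.00)
P8 → Cyan (d²=835671829.00)

Green, Cyan, Violet, Green, Green, Red, Green, Cyan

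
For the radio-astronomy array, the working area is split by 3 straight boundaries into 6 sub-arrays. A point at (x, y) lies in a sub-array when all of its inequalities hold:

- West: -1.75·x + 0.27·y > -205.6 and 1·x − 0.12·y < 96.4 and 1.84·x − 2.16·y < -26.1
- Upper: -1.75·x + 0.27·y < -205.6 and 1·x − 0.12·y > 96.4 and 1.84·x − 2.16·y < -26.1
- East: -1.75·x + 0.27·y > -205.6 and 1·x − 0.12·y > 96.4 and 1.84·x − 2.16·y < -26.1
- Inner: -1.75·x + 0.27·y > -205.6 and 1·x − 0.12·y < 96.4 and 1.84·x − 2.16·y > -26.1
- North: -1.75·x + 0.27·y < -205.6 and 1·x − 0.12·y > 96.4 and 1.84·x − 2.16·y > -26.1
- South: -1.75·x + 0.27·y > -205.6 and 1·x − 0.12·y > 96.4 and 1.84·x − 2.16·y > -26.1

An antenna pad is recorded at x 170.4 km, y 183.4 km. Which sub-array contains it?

Upper

-1.75·170.4 + 0.27·183.4 = -248.682, which is < -205.6
1·170.4 − 0.12·183.4 = 148.392, which is > 96.4
1.84·170.4 − 2.16·183.4 = -82.608, which is < -26.1
This sign pattern matches Upper.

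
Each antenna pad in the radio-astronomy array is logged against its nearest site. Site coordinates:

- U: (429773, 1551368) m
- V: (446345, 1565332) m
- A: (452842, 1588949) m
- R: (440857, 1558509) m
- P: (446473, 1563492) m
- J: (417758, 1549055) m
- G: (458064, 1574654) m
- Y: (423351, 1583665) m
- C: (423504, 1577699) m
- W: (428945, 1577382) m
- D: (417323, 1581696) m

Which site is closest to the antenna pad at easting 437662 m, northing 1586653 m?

W

Squared distances to each site:
U: 1307267546.000; V: 529979530.000; A: 235704016.000; R: 802292761.000; P: 614065642.000; J: 1809778820.000; G: 560217605.000; Y: 213732865.000; C: 280623080.000; W: 161937530.000; D: 438246770.000.
Minimum at W.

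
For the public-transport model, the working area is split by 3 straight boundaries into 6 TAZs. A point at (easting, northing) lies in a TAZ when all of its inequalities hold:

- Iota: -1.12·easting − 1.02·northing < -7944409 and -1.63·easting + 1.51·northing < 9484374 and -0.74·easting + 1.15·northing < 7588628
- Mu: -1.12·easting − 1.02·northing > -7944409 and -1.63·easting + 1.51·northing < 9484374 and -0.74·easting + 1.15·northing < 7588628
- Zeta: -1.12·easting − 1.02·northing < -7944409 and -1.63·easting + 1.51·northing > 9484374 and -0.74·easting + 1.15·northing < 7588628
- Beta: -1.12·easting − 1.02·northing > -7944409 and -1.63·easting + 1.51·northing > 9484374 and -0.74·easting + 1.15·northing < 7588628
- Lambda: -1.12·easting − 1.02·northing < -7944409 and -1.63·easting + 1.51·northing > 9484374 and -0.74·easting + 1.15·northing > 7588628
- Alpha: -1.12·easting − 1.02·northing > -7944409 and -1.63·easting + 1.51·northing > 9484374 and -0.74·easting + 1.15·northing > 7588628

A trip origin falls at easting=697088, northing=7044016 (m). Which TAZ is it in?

-1.12·697088 − 1.02·7044016 = -7965634.880, which is < -7944409
-1.63·697088 + 1.51·7044016 = 9500210.720, which is > 9484374
-0.74·697088 + 1.15·7044016 = 7584773.280, which is < 7588628
This sign pattern matches Zeta.

Zeta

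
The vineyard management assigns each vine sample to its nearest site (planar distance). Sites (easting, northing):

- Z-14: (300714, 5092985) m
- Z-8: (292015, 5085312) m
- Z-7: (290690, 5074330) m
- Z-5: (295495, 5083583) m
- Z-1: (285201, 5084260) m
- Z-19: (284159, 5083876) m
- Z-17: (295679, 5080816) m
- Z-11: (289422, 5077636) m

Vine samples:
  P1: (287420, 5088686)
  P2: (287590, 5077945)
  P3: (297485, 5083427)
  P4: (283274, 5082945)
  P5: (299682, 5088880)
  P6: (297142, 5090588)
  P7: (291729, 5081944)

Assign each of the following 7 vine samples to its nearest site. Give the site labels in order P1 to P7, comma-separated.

Z-1, Z-11, Z-5, Z-19, Z-14, Z-14, Z-8

P1 → Z-1 (d²=24513437.00)
P2 → Z-11 (d²=3451705.00)
P3 → Z-5 (d²=3984436.00)
P4 → Z-19 (d²=1649986.00)
P5 → Z-14 (d²=17916049.00)
P6 → Z-14 (d²=18504793.00)
P7 → Z-8 (d²=11425220.00)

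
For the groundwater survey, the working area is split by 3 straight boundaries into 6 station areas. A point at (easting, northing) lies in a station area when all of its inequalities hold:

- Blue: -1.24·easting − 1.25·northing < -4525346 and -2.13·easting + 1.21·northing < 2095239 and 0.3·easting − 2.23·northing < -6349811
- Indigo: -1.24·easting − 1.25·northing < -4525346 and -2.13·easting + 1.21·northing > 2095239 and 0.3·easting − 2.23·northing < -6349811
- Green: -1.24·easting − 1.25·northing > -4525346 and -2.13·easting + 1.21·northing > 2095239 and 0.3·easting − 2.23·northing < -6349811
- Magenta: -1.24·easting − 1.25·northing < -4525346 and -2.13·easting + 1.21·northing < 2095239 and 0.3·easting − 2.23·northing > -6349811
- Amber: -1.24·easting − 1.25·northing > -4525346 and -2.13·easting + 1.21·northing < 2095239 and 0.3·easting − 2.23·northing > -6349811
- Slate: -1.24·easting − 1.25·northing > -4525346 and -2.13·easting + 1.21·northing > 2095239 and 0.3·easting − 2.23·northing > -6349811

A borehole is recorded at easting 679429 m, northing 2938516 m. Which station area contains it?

-1.24·679429 − 1.25·2938516 = -4515636.960, which is > -4525346
-2.13·679429 + 1.21·2938516 = 2108420.590, which is > 2095239
0.3·679429 − 2.23·2938516 = -6349061.980, which is > -6349811
This sign pattern matches Slate.

Slate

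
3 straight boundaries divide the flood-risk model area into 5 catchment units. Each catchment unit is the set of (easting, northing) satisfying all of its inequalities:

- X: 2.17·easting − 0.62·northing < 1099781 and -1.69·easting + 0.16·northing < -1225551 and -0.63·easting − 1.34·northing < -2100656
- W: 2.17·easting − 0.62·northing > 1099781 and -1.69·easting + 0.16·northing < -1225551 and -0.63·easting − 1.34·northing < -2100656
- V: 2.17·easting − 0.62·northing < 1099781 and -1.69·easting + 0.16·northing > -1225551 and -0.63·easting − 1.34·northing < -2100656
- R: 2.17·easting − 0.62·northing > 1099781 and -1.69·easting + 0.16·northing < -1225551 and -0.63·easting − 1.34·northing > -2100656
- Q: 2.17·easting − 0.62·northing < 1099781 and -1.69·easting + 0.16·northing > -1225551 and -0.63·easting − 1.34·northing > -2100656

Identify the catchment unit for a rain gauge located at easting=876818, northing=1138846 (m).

2.17·876818 − 0.62·1138846 = 1196610.540, which is > 1099781
-1.69·876818 + 0.16·1138846 = -1299607.060, which is < -1225551
-0.63·876818 − 1.34·1138846 = -2078448.980, which is > -2100656
This sign pattern matches R.

R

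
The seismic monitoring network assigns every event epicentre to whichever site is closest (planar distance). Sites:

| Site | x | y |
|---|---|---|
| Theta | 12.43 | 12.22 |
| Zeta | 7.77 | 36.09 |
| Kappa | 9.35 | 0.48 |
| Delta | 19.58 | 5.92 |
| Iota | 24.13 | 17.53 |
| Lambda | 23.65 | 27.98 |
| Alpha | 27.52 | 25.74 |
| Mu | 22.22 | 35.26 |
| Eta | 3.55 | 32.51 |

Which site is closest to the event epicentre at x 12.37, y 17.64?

Theta

Squared distances to each site:
Theta: 29.380; Zeta: 361.563; Kappa: 303.586; Delta: 189.343; Iota: 138.310; Lambda: 234.154; Alpha: 295.132; Mu: 407.487; Eta: 298.909.
Minimum at Theta.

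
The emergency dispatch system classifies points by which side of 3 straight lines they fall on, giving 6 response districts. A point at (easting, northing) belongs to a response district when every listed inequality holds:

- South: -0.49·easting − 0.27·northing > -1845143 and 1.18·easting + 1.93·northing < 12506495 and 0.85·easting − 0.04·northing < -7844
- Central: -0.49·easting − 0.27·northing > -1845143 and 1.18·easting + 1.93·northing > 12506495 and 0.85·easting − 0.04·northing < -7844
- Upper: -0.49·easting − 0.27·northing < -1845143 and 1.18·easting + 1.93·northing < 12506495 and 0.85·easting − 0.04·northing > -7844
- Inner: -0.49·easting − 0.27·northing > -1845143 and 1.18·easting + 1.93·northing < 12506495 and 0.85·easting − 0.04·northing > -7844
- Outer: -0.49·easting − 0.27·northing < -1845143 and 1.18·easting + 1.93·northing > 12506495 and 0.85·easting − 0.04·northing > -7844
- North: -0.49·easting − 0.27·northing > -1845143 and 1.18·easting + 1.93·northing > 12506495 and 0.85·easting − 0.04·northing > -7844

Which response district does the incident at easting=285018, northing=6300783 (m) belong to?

-0.49·285018 − 0.27·6300783 = -1840870.230, which is > -1845143
1.18·285018 + 1.93·6300783 = 12496832.430, which is < 12506495
0.85·285018 − 0.04·6300783 = -9766.020, which is < -7844
This sign pattern matches South.

South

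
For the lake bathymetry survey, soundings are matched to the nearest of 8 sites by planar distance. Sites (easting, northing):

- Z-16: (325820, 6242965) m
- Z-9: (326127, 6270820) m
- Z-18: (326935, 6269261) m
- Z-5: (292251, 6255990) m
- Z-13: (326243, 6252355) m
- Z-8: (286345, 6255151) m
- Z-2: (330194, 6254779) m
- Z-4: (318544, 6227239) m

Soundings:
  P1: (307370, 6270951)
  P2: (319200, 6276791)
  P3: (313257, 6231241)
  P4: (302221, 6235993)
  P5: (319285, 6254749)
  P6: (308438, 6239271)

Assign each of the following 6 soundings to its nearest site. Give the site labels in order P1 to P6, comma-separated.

Z-9, Z-9, Z-4, Z-4, Z-13, Z-4

P1 → Z-9 (d²=351842210.00)
P2 → Z-9 (d²=83636170.00)
P3 → Z-4 (d²=43968373.00)
P4 → Z-4 (d²=343072845.00)
P5 → Z-13 (d²=54145000.00)
P6 → Z-4 (d²=246900260.00)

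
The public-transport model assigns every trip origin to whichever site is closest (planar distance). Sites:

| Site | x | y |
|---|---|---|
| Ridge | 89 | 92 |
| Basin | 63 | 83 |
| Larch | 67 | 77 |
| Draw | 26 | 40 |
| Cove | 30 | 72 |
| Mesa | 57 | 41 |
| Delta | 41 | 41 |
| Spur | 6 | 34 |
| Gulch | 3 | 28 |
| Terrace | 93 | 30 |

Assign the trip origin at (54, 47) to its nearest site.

Mesa

Squared distances to each site:
Ridge: 3250.000; Basin: 1377.000; Larch: 1069.000; Draw: 833.000; Cove: 1201.000; Mesa: 45.000; Delta: 205.000; Spur: 2473.000; Gulch: 2962.000; Terrace: 1810.000.
Minimum at Mesa.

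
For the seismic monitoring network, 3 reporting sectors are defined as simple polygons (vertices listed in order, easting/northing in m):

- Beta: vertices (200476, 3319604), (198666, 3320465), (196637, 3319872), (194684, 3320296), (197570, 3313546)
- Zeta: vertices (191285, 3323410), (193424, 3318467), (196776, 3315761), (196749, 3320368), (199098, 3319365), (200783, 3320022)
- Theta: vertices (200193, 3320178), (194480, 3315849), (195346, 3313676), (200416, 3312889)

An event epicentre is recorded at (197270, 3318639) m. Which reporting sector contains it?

Cast a ray rightward from (197270, 3318639). For each polygon, the edges (by vertex number in listed order) whose endpoints lie on opposite sides of northing = 3318639, where each meets that height, and whether that is right or left of the point:
Beta: 4–5 at easting≈195392.5 (left), 5–1 at easting≈200013.1 (right) → 1 crossing.
Zeta: 1–2 at easting≈193349.6 (left), 3–4 at easting≈196759.1 (left) → 0 crossings.
Theta: 1–2 at easting≈198162.0 (right), 4–1 at easting≈200240.1 (right) → 2 crossings.
Only Beta has an odd count, so the point is inside Beta.

Beta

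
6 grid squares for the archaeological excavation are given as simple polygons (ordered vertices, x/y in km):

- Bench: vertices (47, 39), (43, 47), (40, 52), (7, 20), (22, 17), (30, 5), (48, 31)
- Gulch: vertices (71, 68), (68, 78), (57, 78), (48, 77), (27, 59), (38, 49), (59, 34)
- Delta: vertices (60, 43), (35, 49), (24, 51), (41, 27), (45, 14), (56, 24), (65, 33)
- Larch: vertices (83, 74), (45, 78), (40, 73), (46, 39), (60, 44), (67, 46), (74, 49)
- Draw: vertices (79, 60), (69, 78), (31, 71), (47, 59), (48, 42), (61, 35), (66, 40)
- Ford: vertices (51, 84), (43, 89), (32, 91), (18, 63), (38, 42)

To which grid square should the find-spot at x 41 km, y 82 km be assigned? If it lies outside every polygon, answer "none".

Cast a ray rightward from (41, 82). For each polygon, the edges (by vertex number in listed order) whose endpoints lie on opposite sides of y = 82, where each meets that height, and whether that is right or left of the point:
Bench: no edge straddles that height → 0 crossings.
Gulch: no edge straddles that height → 0 crossings.
Delta: no edge straddles that height → 0 crossings.
Larch: no edge straddles that height → 0 crossings.
Draw: no edge straddles that height → 0 crossings.
Ford: 3–4 at x≈27.5 (left), 5–1 at x≈50.4 (right) → 1 crossing.
Only Ford has an odd count, so the point is inside Ford.

Ford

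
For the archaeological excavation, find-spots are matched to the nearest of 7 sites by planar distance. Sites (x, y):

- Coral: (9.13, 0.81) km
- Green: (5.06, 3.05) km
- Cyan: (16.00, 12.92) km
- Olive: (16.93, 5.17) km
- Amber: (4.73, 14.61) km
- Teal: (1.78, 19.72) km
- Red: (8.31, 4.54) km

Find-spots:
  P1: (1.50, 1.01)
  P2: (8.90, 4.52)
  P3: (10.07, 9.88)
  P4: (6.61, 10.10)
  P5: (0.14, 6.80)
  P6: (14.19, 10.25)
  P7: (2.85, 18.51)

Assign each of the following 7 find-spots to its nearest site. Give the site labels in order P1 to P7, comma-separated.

Green, Red, Red, Amber, Green, Cyan, Teal

P1 → Green (d²=16.84)
P2 → Red (d²=0.35)
P3 → Red (d²=31.61)
P4 → Amber (d²=23.87)
P5 → Green (d²=38.27)
P6 → Cyan (d²=10.41)
P7 → Teal (d²=2.61)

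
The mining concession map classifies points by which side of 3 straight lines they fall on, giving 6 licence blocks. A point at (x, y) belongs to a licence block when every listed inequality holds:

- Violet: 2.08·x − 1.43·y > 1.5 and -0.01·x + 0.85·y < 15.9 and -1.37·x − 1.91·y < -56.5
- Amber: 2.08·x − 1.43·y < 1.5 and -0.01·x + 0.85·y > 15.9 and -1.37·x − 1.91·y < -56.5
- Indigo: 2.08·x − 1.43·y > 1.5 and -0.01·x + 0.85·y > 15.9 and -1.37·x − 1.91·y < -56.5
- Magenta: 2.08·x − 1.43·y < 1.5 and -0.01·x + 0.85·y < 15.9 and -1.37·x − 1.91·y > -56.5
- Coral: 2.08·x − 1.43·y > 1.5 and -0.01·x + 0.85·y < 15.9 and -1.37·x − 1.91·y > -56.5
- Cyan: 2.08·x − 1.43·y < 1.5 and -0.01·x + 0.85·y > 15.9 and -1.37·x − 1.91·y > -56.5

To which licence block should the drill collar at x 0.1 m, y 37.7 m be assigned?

2.08·0.1 − 1.43·37.7 = -53.703, which is < 1.5
-0.01·0.1 + 0.85·37.7 = 32.044, which is > 15.9
-1.37·0.1 − 1.91·37.7 = -72.144, which is < -56.5
This sign pattern matches Amber.

Amber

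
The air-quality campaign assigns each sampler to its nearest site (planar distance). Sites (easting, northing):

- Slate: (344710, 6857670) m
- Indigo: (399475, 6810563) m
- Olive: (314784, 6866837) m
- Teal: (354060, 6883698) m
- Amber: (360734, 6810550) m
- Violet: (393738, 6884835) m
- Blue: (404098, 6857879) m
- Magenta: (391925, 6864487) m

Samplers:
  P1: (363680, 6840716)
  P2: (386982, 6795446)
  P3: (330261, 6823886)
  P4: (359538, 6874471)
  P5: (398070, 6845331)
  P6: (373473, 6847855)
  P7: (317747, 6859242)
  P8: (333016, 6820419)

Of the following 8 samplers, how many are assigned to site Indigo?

1

P1 → Slate
P2 → Indigo
P3 → Amber
P4 → Teal
P5 → Blue
P6 → Magenta
P7 → Olive
P8 → Amber
1 of the 8 goes to Indigo.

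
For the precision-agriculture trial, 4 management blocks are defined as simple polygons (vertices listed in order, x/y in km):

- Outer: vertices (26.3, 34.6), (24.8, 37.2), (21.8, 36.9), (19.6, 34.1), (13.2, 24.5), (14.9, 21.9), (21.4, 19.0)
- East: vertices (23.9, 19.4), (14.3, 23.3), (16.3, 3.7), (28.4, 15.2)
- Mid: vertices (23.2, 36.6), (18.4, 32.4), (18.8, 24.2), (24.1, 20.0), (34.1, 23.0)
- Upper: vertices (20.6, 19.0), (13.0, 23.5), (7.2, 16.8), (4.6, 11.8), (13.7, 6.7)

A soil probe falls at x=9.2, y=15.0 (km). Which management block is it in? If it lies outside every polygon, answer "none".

Upper

Cast a ray rightward from (9.2, 15.0). For each polygon, the edges (by vertex number in listed order) whose endpoints lie on opposite sides of y = 15.0, where each meets that height, and whether that is right or left of the point:
Outer: no edge straddles that height → 0 crossings.
East: 2–3 at x≈15.15 (right), 3–4 at x≈28.19 (right) → 2 crossings.
Mid: no edge straddles that height → 0 crossings.
Upper: 3–4 at x≈6.26 (left), 5–1 at x≈18.36 (right) → 1 crossing.
Only Upper has an odd count, so the point is inside Upper.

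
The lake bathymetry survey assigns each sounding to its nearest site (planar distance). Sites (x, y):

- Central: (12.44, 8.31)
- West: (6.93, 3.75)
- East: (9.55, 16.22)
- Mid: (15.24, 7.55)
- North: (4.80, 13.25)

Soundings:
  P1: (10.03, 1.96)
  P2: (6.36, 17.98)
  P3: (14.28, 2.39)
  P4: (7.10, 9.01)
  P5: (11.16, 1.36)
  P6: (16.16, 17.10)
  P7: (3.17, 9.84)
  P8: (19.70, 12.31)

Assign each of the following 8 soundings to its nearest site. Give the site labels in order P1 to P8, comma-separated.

P1 → West (d²=12.81)
P2 → East (d²=13.27)
P3 → Mid (d²=27.55)
P4 → North (d²=23.27)
P5 → West (d²=23.61)
P6 → East (d²=44.47)
P7 → North (d²=14.29)
P8 → Mid (d²=42.55)

West, East, Mid, North, West, East, North, Mid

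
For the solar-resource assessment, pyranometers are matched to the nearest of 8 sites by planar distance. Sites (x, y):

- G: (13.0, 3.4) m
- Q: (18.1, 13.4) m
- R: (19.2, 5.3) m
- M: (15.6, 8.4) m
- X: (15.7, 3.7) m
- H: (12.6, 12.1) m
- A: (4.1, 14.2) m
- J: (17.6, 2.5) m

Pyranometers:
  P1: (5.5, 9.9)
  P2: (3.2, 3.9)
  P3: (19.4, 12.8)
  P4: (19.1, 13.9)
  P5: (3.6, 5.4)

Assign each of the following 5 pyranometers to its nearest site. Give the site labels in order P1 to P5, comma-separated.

A, G, Q, Q, A

P1 → A (d²=20.45)
P2 → G (d²=96.29)
P3 → Q (d²=2.05)
P4 → Q (d²=1.25)
P5 → A (d²=77.69)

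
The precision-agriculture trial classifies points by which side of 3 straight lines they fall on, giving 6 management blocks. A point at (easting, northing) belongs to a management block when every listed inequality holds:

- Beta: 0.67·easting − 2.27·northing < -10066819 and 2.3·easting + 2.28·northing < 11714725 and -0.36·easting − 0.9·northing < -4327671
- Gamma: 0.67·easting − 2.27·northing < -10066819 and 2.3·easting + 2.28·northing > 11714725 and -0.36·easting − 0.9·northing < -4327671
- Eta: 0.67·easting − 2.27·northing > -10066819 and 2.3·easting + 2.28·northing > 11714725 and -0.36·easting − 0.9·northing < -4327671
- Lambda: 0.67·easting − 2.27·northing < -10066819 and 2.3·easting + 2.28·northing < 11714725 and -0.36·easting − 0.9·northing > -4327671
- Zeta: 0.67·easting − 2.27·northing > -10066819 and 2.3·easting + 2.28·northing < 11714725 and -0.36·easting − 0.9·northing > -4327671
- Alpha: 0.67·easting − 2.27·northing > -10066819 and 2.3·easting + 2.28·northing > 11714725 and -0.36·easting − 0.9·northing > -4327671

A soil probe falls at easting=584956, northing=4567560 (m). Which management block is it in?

0.67·584956 − 2.27·4567560 = -9976440.680, which is > -10066819
2.3·584956 + 2.28·4567560 = 11759435.600, which is > 11714725
-0.36·584956 − 0.9·4567560 = -4321388.160, which is > -4327671
This sign pattern matches Alpha.

Alpha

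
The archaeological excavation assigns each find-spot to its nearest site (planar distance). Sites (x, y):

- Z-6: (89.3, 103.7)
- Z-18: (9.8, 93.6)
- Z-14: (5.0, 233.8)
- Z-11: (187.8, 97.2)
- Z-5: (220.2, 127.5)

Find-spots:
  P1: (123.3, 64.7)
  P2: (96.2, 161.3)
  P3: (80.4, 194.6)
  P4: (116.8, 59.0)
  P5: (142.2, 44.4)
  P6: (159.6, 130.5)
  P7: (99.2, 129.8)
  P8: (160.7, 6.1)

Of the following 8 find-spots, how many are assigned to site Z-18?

0

P1 → Z-6
P2 → Z-6
P3 → Z-14
P4 → Z-6
P5 → Z-11
P6 → Z-11
P7 → Z-6
P8 → Z-11
0 of the 8 go to Z-18.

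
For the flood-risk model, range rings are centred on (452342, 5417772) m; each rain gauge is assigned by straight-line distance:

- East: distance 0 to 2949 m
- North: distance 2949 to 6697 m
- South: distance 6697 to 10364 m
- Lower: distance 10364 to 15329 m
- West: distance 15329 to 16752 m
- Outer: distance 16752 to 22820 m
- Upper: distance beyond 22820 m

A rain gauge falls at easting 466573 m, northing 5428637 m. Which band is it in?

Outer

Distance = √((466573−452342)² + (5428637−5417772)²) = √(202521361.000 + 118048225.000) = 17904.457 m.
16752 ≤ 17904.457 < 22820 → Outer.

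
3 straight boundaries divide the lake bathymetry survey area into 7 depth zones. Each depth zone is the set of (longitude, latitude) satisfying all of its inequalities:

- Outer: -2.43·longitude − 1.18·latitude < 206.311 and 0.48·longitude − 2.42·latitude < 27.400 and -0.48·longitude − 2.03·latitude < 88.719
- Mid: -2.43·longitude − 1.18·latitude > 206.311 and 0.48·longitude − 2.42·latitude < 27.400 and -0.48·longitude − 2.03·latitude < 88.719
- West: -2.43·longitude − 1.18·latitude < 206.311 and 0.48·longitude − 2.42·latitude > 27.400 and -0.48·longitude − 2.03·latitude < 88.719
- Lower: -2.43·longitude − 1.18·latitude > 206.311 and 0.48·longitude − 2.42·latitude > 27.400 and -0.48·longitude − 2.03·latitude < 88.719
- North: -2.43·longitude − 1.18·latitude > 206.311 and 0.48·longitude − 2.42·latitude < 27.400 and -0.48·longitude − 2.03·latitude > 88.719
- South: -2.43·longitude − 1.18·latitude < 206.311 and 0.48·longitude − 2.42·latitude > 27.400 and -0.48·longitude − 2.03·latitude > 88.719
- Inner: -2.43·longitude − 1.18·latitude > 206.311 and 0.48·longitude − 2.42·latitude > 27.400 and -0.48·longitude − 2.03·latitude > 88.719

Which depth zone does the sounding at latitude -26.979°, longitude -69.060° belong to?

-2.43·-69.060 − 1.18·-26.979 = 199.651, which is < 206.311
0.48·-69.060 − 2.42·-26.979 = 32.140, which is > 27.400
-0.48·-69.060 − 2.03·-26.979 = 87.916, which is < 88.719
This sign pattern matches West.

West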